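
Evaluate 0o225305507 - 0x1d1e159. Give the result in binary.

0o225305507 = 0b10010101011000101101000111 in binary.
0x1d1e159 = 0b1110100011110000101011001 in binary.
Subtract column by column in base 2:
  1-1 → 0
  1-0 → 1
  1-0 → 1
  0-1 → 1 (borrow)
  0-1-1 → 0 (borrow)
  0-0-1 → 1 (borrow)
  1-1-1 → 1 (borrow)
  0-0-1 → 1 (borrow)
  1-1-1 → 1 (borrow)
  1-0-1 → 0
  0-0 → 0
  1-0 → 1
  0-0 → 0
  0-1 → 1 (borrow)
  0-1-1 → 0 (borrow)
  1-1-1 → 1 (borrow)
  1-1-1 → 1 (borrow)
  0-0-1 → 1 (borrow)
  1-0-1 → 0
  0-0 → 0
  1-1 → 0
  0-0 → 0
  1-1 → 0
  0-1 → 1 (borrow)
  0-1-1 → 0 (borrow)
  1-0-1 → 0

0b100000111010100111101110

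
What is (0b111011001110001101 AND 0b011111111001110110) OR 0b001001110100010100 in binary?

0b11011111100010100

0b111011001110001101 AND 0b011111111001110110 = 0b011011001000000100.
Then OR with 0b001001110100010100.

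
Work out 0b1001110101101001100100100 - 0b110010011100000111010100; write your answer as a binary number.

Subtract column by column in base 2:
  0-0 → 0
  0-0 → 0
  1-1 → 0
  0-0 → 0
  0-1 → 1 (borrow)
  1-0-1 → 0
  0-1 → 1 (borrow)
  0-1-1 → 0 (borrow)
  1-1-1 → 1 (borrow)
  1-0-1 → 0
  0-0 → 0
  0-0 → 0
  1-0 → 1
  0-0 → 0
  1-1 → 0
  1-1 → 0
  0-1 → 1 (borrow)
  1-0-1 → 0
  0-0 → 0
  1-1 → 0
  1-0 → 1
  1-0 → 1
  0-1 → 1 (borrow)
  0-1-1 → 0 (borrow)
  1-0-1 → 0

0b11100010001000101010000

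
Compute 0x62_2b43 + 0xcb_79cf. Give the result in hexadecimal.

0x12da512

Add column by column in base 16, right to left:
  3+f = 2 carry 1
  4+c+1 = 1 carry 1
  b+9+1 = 5 carry 1
  2+7+1 = a
  2+b = d
  6+c = 2 carry 1
  final carry 1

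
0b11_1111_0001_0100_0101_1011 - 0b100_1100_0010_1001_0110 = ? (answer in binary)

0b1110100101000111000101

Subtract column by column in base 2:
  1-0 → 1
  1-1 → 0
  0-1 → 1 (borrow)
  1-0-1 → 0
  1-1 → 0
  0-0 → 0
  1-0 → 1
  0-1 → 1 (borrow)
  0-0-1 → 1 (borrow)
  0-1-1 → 0 (borrow)
  1-0-1 → 0
  0-0 → 0
  1-0 → 1
  0-0 → 0
  0-1 → 1 (borrow)
  0-1-1 → 0 (borrow)
  1-0-1 → 0
  1-0 → 1
  1-1 → 0
  1-0 → 1
  1-0 → 1
  1-0 → 1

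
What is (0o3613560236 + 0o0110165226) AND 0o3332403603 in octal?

0o3322401400

Add column by column in base 8, right to left:
  6+6 = 4 carry 1
  3+2+1 = 6
  2+2 = 4
  0+5 = 5
  6+6 = 4 carry 1
  5+1+1 = 7
  3+0 = 3
  1+1 = 2
  6+1 = 7
  3+0 = 3
Sum = 0o3723745464; now AND with 0o3332403603:
  3&3=3, 7&3=3, 2&3=2, 3&2=2, 7&4=4, 4&0=0, 5&3=1, 4&6=4, 6&0=0, 4&3=0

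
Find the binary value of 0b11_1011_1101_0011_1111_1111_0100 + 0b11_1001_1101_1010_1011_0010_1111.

0b111010110101110101100100011

Add column by column in base 2, right to left:
  0+1 = 1
  0+1 = 1
  1+1 = 0 carry 1
  0+1+1 = 0 carry 1
  1+0+1 = 0 carry 1
  1+1+1 = 1 carry 1
  1+0+1 = 0 carry 1
  1+0+1 = 0 carry 1
  1+1+1 = 1 carry 1
  1+1+1 = 1 carry 1
  1+0+1 = 0 carry 1
  1+1+1 = 1 carry 1
  1+0+1 = 0 carry 1
  1+1+1 = 1 carry 1
  0+0+1 = 1
  0+1 = 1
  1+1 = 0 carry 1
  0+0+1 = 1
  1+1 = 0 carry 1
  1+1+1 = 1 carry 1
  1+1+1 = 1 carry 1
  1+0+1 = 0 carry 1
  0+0+1 = 1
  1+1 = 0 carry 1
  1+1+1 = 1 carry 1
  1+1+1 = 1 carry 1
  final carry 1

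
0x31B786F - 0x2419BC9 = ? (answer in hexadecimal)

0xD9DCA6

Subtract column by column in base 16:
  F-9 → 6
  6-C → A (borrow)
  8-B-1 → C (borrow)
  7-9-1 → D (borrow)
  B-1-1 → 9
  1-4 → D (borrow)
  3-2-1 → 0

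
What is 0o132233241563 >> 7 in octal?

0o551155206

7 bits is not a whole number of base-8 digits; in binary: 1011010010011011010100001101110011 >> 7 = 101101001001101101010000110.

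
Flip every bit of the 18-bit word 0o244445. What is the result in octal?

0o533332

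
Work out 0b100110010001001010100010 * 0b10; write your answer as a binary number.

0b1001100100010010101000100

Multiply each base-2 digit by 2, carrying:
  0×2 = 0 → write 0
  1×2 = 2 → write 0 carry 1
  0×2+1 = 1 → write 1
  0×2 = 0 → write 0
  0×2 = 0 → write 0
  1×2 = 2 → write 0 carry 1
  0×2+1 = 1 → write 1
  1×2 = 2 → write 0 carry 1
  0×2+1 = 1 → write 1
  1×2 = 2 → write 0 carry 1
  0×2+1 = 1 → write 1
  0×2 = 0 → write 0
  1×2 = 2 → write 0 carry 1
  0×2+1 = 1 → write 1
  0×2 = 0 → write 0
  0×2 = 0 → write 0
  1×2 = 2 → write 0 carry 1
  0×2+1 = 1 → write 1
  0×2 = 0 → write 0
  1×2 = 2 → write 0 carry 1
  1×2+1 = 3 → write 1 carry 1
  0×2+1 = 1 → write 1
  0×2 = 0 → write 0
  1×2 = 2 → write 0 carry 1
  remaining carry: 1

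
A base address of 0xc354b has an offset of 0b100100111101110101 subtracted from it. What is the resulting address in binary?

0xc354b = 0b11000011010101001011 in binary.
Subtract column by column in base 2:
  1-1 → 0
  1-0 → 1
  0-1 → 1 (borrow)
  1-0-1 → 0
  0-1 → 1 (borrow)
  0-1-1 → 0 (borrow)
  1-1-1 → 1 (borrow)
  0-0-1 → 1 (borrow)
  1-1-1 → 1 (borrow)
  0-1-1 → 0 (borrow)
  1-1-1 → 1 (borrow)
  0-1-1 → 0 (borrow)
  1-0-1 → 0
  1-0 → 1
  0-1 → 1 (borrow)
  0-0-1 → 1 (borrow)
  0-0-1 → 1 (borrow)
  0-1-1 → 0 (borrow)
  1-0-1 → 0
  1-0 → 1

0b10011110010111010110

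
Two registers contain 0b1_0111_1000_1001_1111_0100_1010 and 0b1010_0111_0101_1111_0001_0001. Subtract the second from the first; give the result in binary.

Subtract column by column in base 2:
  0-1 → 1 (borrow)
  1-0-1 → 0
  0-0 → 0
  1-0 → 1
  0-1 → 1 (borrow)
  0-0-1 → 1 (borrow)
  1-0-1 → 0
  0-0 → 0
  1-1 → 0
  1-1 → 0
  1-1 → 0
  1-1 → 0
  1-1 → 0
  0-0 → 0
  0-1 → 1 (borrow)
  1-0-1 → 0
  0-1 → 1 (borrow)
  0-1-1 → 0 (borrow)
  0-1-1 → 0 (borrow)
  1-0-1 → 0
  1-0 → 1
  1-1 → 0
  1-0 → 1
  0-1 → 1 (borrow)
  1-0-1 → 0

0b110100010100000000111001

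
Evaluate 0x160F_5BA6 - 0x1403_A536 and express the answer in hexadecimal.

0x20BB670

Subtract column by column in base 16:
  6-6 → 0
  A-3 → 7
  B-5 → 6
  5-A → B (borrow)
  F-3-1 → B
  0-0 → 0
  6-4 → 2
  1-1 → 0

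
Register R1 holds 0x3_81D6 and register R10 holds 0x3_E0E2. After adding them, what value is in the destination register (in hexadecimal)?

Add column by column in base 16, right to left:
  6+2 = 8
  D+E = B carry 1
  1+0+1 = 2
  8+E = 6 carry 1
  3+3+1 = 7

0x762B8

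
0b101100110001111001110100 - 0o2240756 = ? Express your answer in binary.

0o2240756 = 0b10010100000111101110 in binary.
Subtract column by column in base 2:
  0-0 → 0
  0-1 → 1 (borrow)
  1-1-1 → 1 (borrow)
  0-1-1 → 0 (borrow)
  1-0-1 → 0
  1-1 → 0
  1-1 → 0
  0-1 → 1 (borrow)
  0-1-1 → 0 (borrow)
  1-0-1 → 0
  1-0 → 1
  1-0 → 1
  1-0 → 1
  0-0 → 0
  0-1 → 1 (borrow)
  0-0-1 → 1 (borrow)
  1-1-1 → 1 (borrow)
  1-0-1 → 0
  0-0 → 0
  0-1 → 1 (borrow)
  1-0-1 → 0
  1-0 → 1
  0-0 → 0
  1-0 → 1

0b101010011101110010000110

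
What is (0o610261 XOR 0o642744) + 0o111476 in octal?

First 0o610261 XOR 0o642744 = 0o052525.
Add column by column in base 8, right to left:
  5+6 = 3 carry 1
  2+7+1 = 2 carry 1
  5+4+1 = 2 carry 1
  2+1+1 = 4
  5+1 = 6
  0+1 = 1

0o164223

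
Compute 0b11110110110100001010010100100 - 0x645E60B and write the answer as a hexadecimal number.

0b11110110110100001010010100100 = 0x1EDA14A4 in hexadecimal.
Subtract column by column in base 16:
  4-B → 9 (borrow)
  A-0-1 → 9
  4-6 → E (borrow)
  1-E-1 → 2 (borrow)
  A-5-1 → 4
  D-4 → 9
  E-6 → 8
  1-0 → 1

0x18942E99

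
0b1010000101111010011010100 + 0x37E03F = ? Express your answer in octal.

0o136552423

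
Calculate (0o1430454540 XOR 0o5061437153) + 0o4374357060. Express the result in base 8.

0o11045442473

First 0o1430454540 XOR 0o5061437153 = 0o4451063413.
Add column by column in base 8, right to left:
  3+0 = 3
  1+6 = 7
  4+0 = 4
  3+7 = 2 carry 1
  6+5+1 = 4 carry 1
  0+3+1 = 4
  1+4 = 5
  5+7 = 4 carry 1
  4+3+1 = 0 carry 1
  4+4+1 = 1 carry 1
  final carry 1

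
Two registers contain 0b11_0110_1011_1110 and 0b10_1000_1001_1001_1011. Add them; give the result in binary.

Add column by column in base 2, right to left:
  0+1 = 1
  1+1 = 0 carry 1
  1+0+1 = 0 carry 1
  1+1+1 = 1 carry 1
  1+1+1 = 1 carry 1
  1+0+1 = 0 carry 1
  0+0+1 = 1
  1+1 = 0 carry 1
  0+1+1 = 0 carry 1
  1+0+1 = 0 carry 1
  1+0+1 = 0 carry 1
  0+1+1 = 0 carry 1
  1+0+1 = 0 carry 1
  1+0+1 = 0 carry 1
  0+0+1 = 1
  0+1 = 1
  0+0 = 0
  0+1 = 1

0b101100000001011001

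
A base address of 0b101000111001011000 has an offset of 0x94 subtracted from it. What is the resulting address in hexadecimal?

0b101000111001011000 = 0x28E58 in hexadecimal.
Subtract column by column in base 16:
  8-4 → 4
  5-9 → C (borrow)
  E-0-1 → D
  8-0 → 8
  2-0 → 2

0x28DC4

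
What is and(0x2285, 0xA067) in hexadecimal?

AND each hex digit independently (no carries):
  2&A=2, 2&0=0, 8&6=0, 5&7=5

0x2005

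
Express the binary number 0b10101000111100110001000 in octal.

Group the bits in threes: 010 101 000 111 100 110 001 000 → 25074610.

0o25074610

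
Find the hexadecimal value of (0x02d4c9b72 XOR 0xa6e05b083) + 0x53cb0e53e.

0xf7ffa112f

First 0x02d4c9b72 XOR 0xa6e05b083 = 0xa43492bf1.
Add column by column in base 16, right to left:
  1+e = f
  f+3 = 2 carry 1
  b+5+1 = 1 carry 1
  2+e+1 = 1 carry 1
  9+0+1 = a
  4+b = f
  3+c = f
  4+3 = 7
  a+5 = f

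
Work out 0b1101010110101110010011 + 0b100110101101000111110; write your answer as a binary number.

0b10010001100010111010001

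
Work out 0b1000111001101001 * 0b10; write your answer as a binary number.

Multiply each base-2 digit by 2, carrying:
  1×2 = 2 → write 0 carry 1
  0×2+1 = 1 → write 1
  0×2 = 0 → write 0
  1×2 = 2 → write 0 carry 1
  0×2+1 = 1 → write 1
  1×2 = 2 → write 0 carry 1
  1×2+1 = 3 → write 1 carry 1
  0×2+1 = 1 → write 1
  0×2 = 0 → write 0
  1×2 = 2 → write 0 carry 1
  1×2+1 = 3 → write 1 carry 1
  1×2+1 = 3 → write 1 carry 1
  0×2+1 = 1 → write 1
  0×2 = 0 → write 0
  0×2 = 0 → write 0
  1×2 = 2 → write 0 carry 1
  remaining carry: 1

0b10001110011010010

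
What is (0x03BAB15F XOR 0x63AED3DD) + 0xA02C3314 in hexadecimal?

First 0x03BAB15F XOR 0x63AED3DD = 0x60146282.
Add column by column in base 16, right to left:
  2+4 = 6
  8+1 = 9
  2+3 = 5
  6+3 = 9
  4+C = 0 carry 1
  1+2+1 = 4
  0+0 = 0
  6+A = 0 carry 1
  final carry 1

0x100409596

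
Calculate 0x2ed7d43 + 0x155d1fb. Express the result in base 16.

Add column by column in base 16, right to left:
  3+b = e
  4+f = 3 carry 1
  d+1+1 = f
  7+d = 4 carry 1
  d+5+1 = 3 carry 1
  e+5+1 = 4 carry 1
  2+1+1 = 4

0x4434f3e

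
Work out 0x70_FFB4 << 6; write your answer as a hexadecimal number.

0x1C3FED00

6 bits is not a whole number of base-16 digits; in binary: 11100001111111110110100 << 6 = 11100001111111110110100000000.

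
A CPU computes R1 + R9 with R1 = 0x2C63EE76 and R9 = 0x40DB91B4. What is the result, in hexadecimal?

Add column by column in base 16, right to left:
  6+4 = A
  7+B = 2 carry 1
  E+1+1 = 0 carry 1
  E+9+1 = 8 carry 1
  3+B+1 = F
  6+D = 3 carry 1
  C+0+1 = D
  2+4 = 6

0x6D3F802A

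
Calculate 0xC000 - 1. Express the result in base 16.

0xBFFF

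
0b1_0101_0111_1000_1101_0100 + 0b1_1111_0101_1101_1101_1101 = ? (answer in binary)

0b1101001101011010110001

Add column by column in base 2, right to left:
  0+1 = 1
  0+0 = 0
  1+1 = 0 carry 1
  0+1+1 = 0 carry 1
  1+1+1 = 1 carry 1
  0+0+1 = 1
  1+1 = 0 carry 1
  1+1+1 = 1 carry 1
  0+1+1 = 0 carry 1
  0+0+1 = 1
  0+1 = 1
  1+1 = 0 carry 1
  1+1+1 = 1 carry 1
  1+0+1 = 0 carry 1
  1+1+1 = 1 carry 1
  0+0+1 = 1
  1+1 = 0 carry 1
  0+1+1 = 0 carry 1
  1+1+1 = 1 carry 1
  0+1+1 = 0 carry 1
  1+1+1 = 1 carry 1
  final carry 1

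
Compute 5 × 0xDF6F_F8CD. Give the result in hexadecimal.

0x45D2FDC01

Multiply each base-16 digit by 5, carrying:
  D×5 = 65 → write 1 carry 4
  C×5+4 = 64 → write 0 carry 4
  8×5+4 = 44 → write C carry 2
  F×5+2 = 77 → write D carry 4
  F×5+4 = 79 → write F carry 4
  6×5+4 = 34 → write 2 carry 2
  F×5+2 = 77 → write D carry 4
  D×5+4 = 69 → write 5 carry 4
  remaining carry: 4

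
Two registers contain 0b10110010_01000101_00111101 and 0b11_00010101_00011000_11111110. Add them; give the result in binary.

0b11110001110101111000111011

Add column by column in base 2, right to left:
  1+0 = 1
  0+1 = 1
  1+1 = 0 carry 1
  1+1+1 = 1 carry 1
  1+1+1 = 1 carry 1
  1+1+1 = 1 carry 1
  0+1+1 = 0 carry 1
  0+1+1 = 0 carry 1
  1+0+1 = 0 carry 1
  0+0+1 = 1
  1+0 = 1
  0+1 = 1
  0+1 = 1
  0+0 = 0
  1+0 = 1
  0+0 = 0
  0+1 = 1
  1+0 = 1
  0+1 = 1
  0+0 = 0
  1+1 = 0 carry 1
  1+0+1 = 0 carry 1
  0+0+1 = 1
  1+0 = 1
  0+1 = 1
  0+1 = 1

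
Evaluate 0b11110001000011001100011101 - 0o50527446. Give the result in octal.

0b11110001000011001100011101 = 0o361031435 in octal.
Subtract column by column in base 8:
  5-6 → 7 (borrow)
  3-4-1 → 6 (borrow)
  4-4-1 → 7 (borrow)
  1-7-1 → 1 (borrow)
  3-2-1 → 0
  0-5 → 3 (borrow)
  1-0-1 → 0
  6-5 → 1
  3-0 → 3

0o310301767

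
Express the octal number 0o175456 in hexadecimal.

Each octal digit is 3 bits: 1=001 7=111 5=101 4=100 5=101 6=110.
Group the bits into nibbles: 1111 1011 0010 1110 → FB2E.

0xFB2E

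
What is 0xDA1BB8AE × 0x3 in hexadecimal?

0x28E532A0A

Multiply each base-16 digit by 3, carrying:
  E×3 = 42 → write A carry 2
  A×3+2 = 32 → write 0 carry 2
  8×3+2 = 26 → write A carry 1
  B×3+1 = 34 → write 2 carry 2
  B×3+2 = 35 → write 3 carry 2
  1×3+2 = 5 → write 5
  A×3 = 30 → write E carry 1
  D×3+1 = 40 → write 8 carry 2
  remaining carry: 2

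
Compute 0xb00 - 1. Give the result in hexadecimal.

0xaff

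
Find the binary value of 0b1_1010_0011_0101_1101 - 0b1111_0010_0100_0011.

Subtract column by column in base 2:
  1-1 → 0
  0-1 → 1 (borrow)
  1-0-1 → 0
  1-0 → 1
  1-0 → 1
  0-0 → 0
  1-1 → 0
  0-0 → 0
  1-0 → 1
  1-1 → 0
  0-0 → 0
  0-0 → 0
  0-1 → 1 (borrow)
  1-1-1 → 1 (borrow)
  0-1-1 → 0 (borrow)
  1-1-1 → 1 (borrow)
  1-0-1 → 0

0b1011000100011010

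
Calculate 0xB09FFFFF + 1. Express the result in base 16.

The trailing 5 digits are F (max in base 16), so adding 1 cascades: they roll to 0 and the next digit up increments.

0xB0A00000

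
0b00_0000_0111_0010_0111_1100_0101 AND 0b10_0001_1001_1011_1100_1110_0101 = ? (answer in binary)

AND bit by bit (1 only where both bits are 1):
  00000001110010011111000101
& 10000110011011110011100101
= 00000000010010010011000101

0b00000000010010010011000101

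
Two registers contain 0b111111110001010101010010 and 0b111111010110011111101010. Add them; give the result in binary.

Add column by column in base 2, right to left:
  0+0 = 0
  1+1 = 0 carry 1
  0+0+1 = 1
  0+1 = 1
  1+0 = 1
  0+1 = 1
  1+1 = 0 carry 1
  0+1+1 = 0 carry 1
  1+1+1 = 1 carry 1
  0+1+1 = 0 carry 1
  1+1+1 = 1 carry 1
  0+0+1 = 1
  1+0 = 1
  0+1 = 1
  0+1 = 1
  0+0 = 0
  1+1 = 0 carry 1
  1+0+1 = 0 carry 1
  1+1+1 = 1 carry 1
  1+1+1 = 1 carry 1
  1+1+1 = 1 carry 1
  1+1+1 = 1 carry 1
  1+1+1 = 1 carry 1
  1+1+1 = 1 carry 1
  final carry 1

0b1111111000111110100111100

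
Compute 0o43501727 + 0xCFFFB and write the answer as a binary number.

0o43501727 = 0b100011101000001111010111 in binary.
0xCFFFB = 0b11001111111111111011 in binary.
Add column by column in base 2, right to left:
  1+1 = 0 carry 1
  1+1+1 = 1 carry 1
  1+0+1 = 0 carry 1
  0+1+1 = 0 carry 1
  1+1+1 = 1 carry 1
  0+1+1 = 0 carry 1
  1+1+1 = 1 carry 1
  1+1+1 = 1 carry 1
  1+1+1 = 1 carry 1
  1+1+1 = 1 carry 1
  0+1+1 = 0 carry 1
  0+1+1 = 0 carry 1
  0+1+1 = 0 carry 1
  0+1+1 = 0 carry 1
  0+1+1 = 0 carry 1
  1+1+1 = 1 carry 1
  0+0+1 = 1
  1+0 = 1
  1+1 = 0 carry 1
  1+1+1 = 1 carry 1
  0+0+1 = 1
  0+0 = 0
  0+0 = 0
  1+0 = 1

0b100110111000001111010010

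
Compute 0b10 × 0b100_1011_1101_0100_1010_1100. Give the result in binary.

0b100101111010100101011000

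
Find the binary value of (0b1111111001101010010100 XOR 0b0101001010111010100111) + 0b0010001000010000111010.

0b1100111011100001101101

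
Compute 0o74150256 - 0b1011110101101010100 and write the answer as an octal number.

0o72562532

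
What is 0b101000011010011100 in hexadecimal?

0x2869c

Group the bits into nibbles: 0010 1000 0110 1001 1100 → 2869c.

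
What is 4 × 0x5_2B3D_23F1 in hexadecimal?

Multiply each base-16 digit by 4, carrying:
  1×4 = 4 → write 4
  F×4 = 60 → write C carry 3
  3×4+3 = 15 → write F
  2×4 = 8 → write 8
  D×4 = 52 → write 4 carry 3
  3×4+3 = 15 → write F
  B×4 = 44 → write C carry 2
  2×4+2 = 10 → write A
  5×4 = 20 → write 4 carry 1
  remaining carry: 1

0x14ACF48FC4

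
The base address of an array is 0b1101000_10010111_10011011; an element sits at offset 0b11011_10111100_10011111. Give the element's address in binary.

Add column by column in base 2, right to left:
  1+1 = 0 carry 1
  1+1+1 = 1 carry 1
  0+1+1 = 0 carry 1
  1+1+1 = 1 carry 1
  1+1+1 = 1 carry 1
  0+0+1 = 1
  0+0 = 0
  1+1 = 0 carry 1
  1+0+1 = 0 carry 1
  1+0+1 = 0 carry 1
  1+1+1 = 1 carry 1
  0+1+1 = 0 carry 1
  1+1+1 = 1 carry 1
  0+1+1 = 0 carry 1
  0+0+1 = 1
  1+1 = 0 carry 1
  0+1+1 = 0 carry 1
  0+1+1 = 0 carry 1
  0+0+1 = 1
  1+1 = 0 carry 1
  0+1+1 = 0 carry 1
  1+0+1 = 0 carry 1
  1+0+1 = 0 carry 1
  final carry 1

0b100001000101010000111010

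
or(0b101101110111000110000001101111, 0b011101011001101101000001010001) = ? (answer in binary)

OR bit by bit (1 where either bit is 1):
  101101110111000110000001101111
| 011101011001101101000001010001
= 111101111111101111000001111111

0b111101111111101111000001111111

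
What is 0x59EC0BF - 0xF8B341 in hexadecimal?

0x4A60D7E

Subtract column by column in base 16:
  F-1 → E
  B-4 → 7
  0-3 → D (borrow)
  C-B-1 → 0
  E-8 → 6
  9-F → A (borrow)
  5-0-1 → 4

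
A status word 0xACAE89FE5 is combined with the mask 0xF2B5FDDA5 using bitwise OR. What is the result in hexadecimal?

0xFEBFFDFE5

OR each hex digit independently (no carries):
  A|F=F, C|2=E, A|B=B, E|5=F, 8|F=F, 9|D=D, F|D=F, E|A=E, 5|5=5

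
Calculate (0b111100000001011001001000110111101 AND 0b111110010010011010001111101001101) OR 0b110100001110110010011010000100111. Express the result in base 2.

0b111100000001011001001000110111101 AND 0b111110010010011010001111101001101 = 0b111100000000011000001000100001101.
Then OR with 0b110100001110110010011010000100111.

0b111100001110111010011010100101111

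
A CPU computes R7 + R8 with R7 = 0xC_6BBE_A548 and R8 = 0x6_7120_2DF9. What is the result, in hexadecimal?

0x12DCDED341

Add column by column in base 16, right to left:
  8+9 = 1 carry 1
  4+F+1 = 4 carry 1
  5+D+1 = 3 carry 1
  A+2+1 = D
  E+0 = E
  B+2 = D
  B+1 = C
  6+7 = D
  C+6 = 2 carry 1
  final carry 1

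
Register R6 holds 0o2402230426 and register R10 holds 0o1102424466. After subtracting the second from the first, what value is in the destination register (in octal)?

0o1277603740

Subtract column by column in base 8:
  6-6 → 0
  2-6 → 4 (borrow)
  4-4-1 → 7 (borrow)
  0-4-1 → 3 (borrow)
  3-2-1 → 0
  2-4 → 6 (borrow)
  2-2-1 → 7 (borrow)
  0-0-1 → 7 (borrow)
  4-1-1 → 2
  2-1 → 1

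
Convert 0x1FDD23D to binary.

Expand each hex digit to 4 bits: 1=0001 F=1111 D=1101 D=1101 2=0010 3=0011 D=1101.

0b1111111011101001000111101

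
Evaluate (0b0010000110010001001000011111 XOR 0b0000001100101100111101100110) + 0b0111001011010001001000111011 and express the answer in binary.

0b1001010110001110111110110100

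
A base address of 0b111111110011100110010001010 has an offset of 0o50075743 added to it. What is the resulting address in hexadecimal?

0x89A486D

0b111111110011100110010001010 = 0x7F9CC8A in hexadecimal.
0o50075743 = 0xA07BE3 in hexadecimal.
Add column by column in base 16, right to left:
  A+3 = D
  8+E = 6 carry 1
  C+B+1 = 8 carry 1
  C+7+1 = 4 carry 1
  9+0+1 = A
  F+A = 9 carry 1
  7+0+1 = 8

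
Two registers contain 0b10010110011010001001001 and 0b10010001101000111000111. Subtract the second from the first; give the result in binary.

0b100110001010000010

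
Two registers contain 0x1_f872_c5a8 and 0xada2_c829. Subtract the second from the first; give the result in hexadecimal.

Subtract column by column in base 16:
  8-9 → f (borrow)
  a-2-1 → 7
  5-8 → d (borrow)
  c-c-1 → f (borrow)
  2-2-1 → f (borrow)
  7-a-1 → c (borrow)
  8-d-1 → a (borrow)
  f-a-1 → 4
  1-0 → 1

0x14acffd7f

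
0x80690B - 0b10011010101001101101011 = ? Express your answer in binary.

0b1100110001010110100000

0x80690B = 0b100000000110100100001011 in binary.
Subtract column by column in base 2:
  1-1 → 0
  1-1 → 0
  0-0 → 0
  1-1 → 0
  0-0 → 0
  0-1 → 1 (borrow)
  0-1-1 → 0 (borrow)
  0-0-1 → 1 (borrow)
  1-1-1 → 1 (borrow)
  0-1-1 → 0 (borrow)
  0-0-1 → 1 (borrow)
  1-0-1 → 0
  0-1 → 1 (borrow)
  1-0-1 → 0
  1-1 → 0
  0-0 → 0
  0-1 → 1 (borrow)
  0-0-1 → 1 (borrow)
  0-1-1 → 0 (borrow)
  0-1-1 → 0 (borrow)
  0-0-1 → 1 (borrow)
  0-0-1 → 1 (borrow)
  0-1-1 → 0 (borrow)
  1-0-1 → 0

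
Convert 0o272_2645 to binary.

0b10111010010110100101

Each octal digit is 3 bits: 2=010 7=111 2=010 2=010 6=110 4=100 5=101.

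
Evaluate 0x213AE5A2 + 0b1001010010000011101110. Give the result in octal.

0o4130003220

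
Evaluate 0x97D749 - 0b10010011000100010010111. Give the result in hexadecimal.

0b10010011000100010010111 = 0x498897 in hexadecimal.
Subtract column by column in base 16:
  9-7 → 2
  4-9 → B (borrow)
  7-8-1 → E (borrow)
  D-8-1 → 4
  7-9 → E (borrow)
  9-4-1 → 4

0x4E4EB2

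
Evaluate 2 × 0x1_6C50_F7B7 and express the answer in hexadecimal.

0x2D8A1EF6E

Multiply each base-16 digit by 2, carrying:
  7×2 = 14 → write E
  B×2 = 22 → write 6 carry 1
  7×2+1 = 15 → write F
  F×2 = 30 → write E carry 1
  0×2+1 = 1 → write 1
  5×2 = 10 → write A
  C×2 = 24 → write 8 carry 1
  6×2+1 = 13 → write D
  1×2 = 2 → write 2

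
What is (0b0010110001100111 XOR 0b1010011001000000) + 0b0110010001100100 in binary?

0b1110111010001011

First 0b0010110001100111 XOR 0b1010011001000000 = 0b1000101000100111.
Add column by column in base 2, right to left:
  1+0 = 1
  1+0 = 1
  1+1 = 0 carry 1
  0+0+1 = 1
  0+0 = 0
  1+1 = 0 carry 1
  0+1+1 = 0 carry 1
  0+0+1 = 1
  0+0 = 0
  1+0 = 1
  0+1 = 1
  1+0 = 1
  0+0 = 0
  0+1 = 1
  0+1 = 1
  1+0 = 1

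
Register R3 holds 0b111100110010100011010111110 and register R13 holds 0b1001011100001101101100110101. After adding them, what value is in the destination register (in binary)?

Add column by column in base 2, right to left:
  0+1 = 1
  1+0 = 1
  1+1 = 0 carry 1
  1+0+1 = 0 carry 1
  1+1+1 = 1 carry 1
  1+1+1 = 1 carry 1
  0+0+1 = 1
  1+0 = 1
  0+1 = 1
  1+1 = 0 carry 1
  1+0+1 = 0 carry 1
  0+1+1 = 0 carry 1
  0+1+1 = 0 carry 1
  0+0+1 = 1
  1+1 = 0 carry 1
  0+1+1 = 0 carry 1
  1+0+1 = 0 carry 1
  0+0+1 = 1
  0+0 = 0
  1+0 = 1
  1+1 = 0 carry 1
  0+1+1 = 0 carry 1
  0+1+1 = 0 carry 1
  1+0+1 = 0 carry 1
  1+1+1 = 1 carry 1
  1+0+1 = 0 carry 1
  1+0+1 = 0 carry 1
  0+1+1 = 0 carry 1
  final carry 1

0b10001000010100010000111110011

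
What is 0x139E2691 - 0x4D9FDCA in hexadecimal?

0xEC428C7

Subtract column by column in base 16:
  1-A → 7 (borrow)
  9-C-1 → C (borrow)
  6-D-1 → 8 (borrow)
  2-F-1 → 2 (borrow)
  E-9-1 → 4
  9-D → C (borrow)
  3-4-1 → E (borrow)
  1-0-1 → 0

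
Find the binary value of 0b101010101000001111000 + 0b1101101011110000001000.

Add column by column in base 2, right to left:
  0+0 = 0
  0+0 = 0
  0+0 = 0
  1+1 = 0 carry 1
  1+0+1 = 0 carry 1
  1+0+1 = 0 carry 1
  1+0+1 = 0 carry 1
  0+0+1 = 1
  0+0 = 0
  0+0 = 0
  0+1 = 1
  0+1 = 1
  1+1 = 0 carry 1
  0+1+1 = 0 carry 1
  1+0+1 = 0 carry 1
  0+1+1 = 0 carry 1
  1+0+1 = 0 carry 1
  0+1+1 = 0 carry 1
  1+1+1 = 1 carry 1
  0+0+1 = 1
  1+1 = 0 carry 1
  0+1+1 = 0 carry 1
  final carry 1

0b10011000000110010000000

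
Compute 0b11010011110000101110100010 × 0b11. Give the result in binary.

0b1001111011010010001011100110

Multiply each base-2 digit by 3, carrying:
  0×3 = 0 → write 0
  1×3 = 3 → write 1 carry 1
  0×3+1 = 1 → write 1
  0×3 = 0 → write 0
  0×3 = 0 → write 0
  1×3 = 3 → write 1 carry 1
  0×3+1 = 1 → write 1
  1×3 = 3 → write 1 carry 1
  1×3+1 = 4 → write 0 carry 2
  1×3+2 = 5 → write 1 carry 2
  0×3+2 = 2 → write 0 carry 1
  1×3+1 = 4 → write 0 carry 2
  0×3+2 = 2 → write 0 carry 1
  0×3+1 = 1 → write 1
  0×3 = 0 → write 0
  0×3 = 0 → write 0
  1×3 = 3 → write 1 carry 1
  1×3+1 = 4 → write 0 carry 2
  1×3+2 = 5 → write 1 carry 2
  1×3+2 = 5 → write 1 carry 2
  0×3+2 = 2 → write 0 carry 1
  0×3+1 = 1 → write 1
  1×3 = 3 → write 1 carry 1
  0×3+1 = 1 → write 1
  1×3 = 3 → write 1 carry 1
  1×3+1 = 4 → write 0 carry 2
  remaining carry: 10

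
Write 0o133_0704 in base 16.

0x5B1C4

Each octal digit is 3 bits: 1=001 3=011 3=011 0=000 7=111 0=000 4=100.
Group the bits into nibbles: 0101 1011 0001 1100 0100 → 5B1C4.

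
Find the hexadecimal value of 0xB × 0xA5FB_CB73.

0x721D1BDF1

Multiply each base-16 digit by 11, carrying:
  3×11 = 33 → write 1 carry 2
  7×11+2 = 79 → write F carry 4
  B×11+4 = 125 → write D carry 7
  C×11+7 = 139 → write B carry 8
  B×11+8 = 129 → write 1 carry 8
  F×11+8 = 173 → write D carry 10
  5×11+10 = 65 → write 1 carry 4
  A×11+4 = 114 → write 2 carry 7
  remaining carry: 7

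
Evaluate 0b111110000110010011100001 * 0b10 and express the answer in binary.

Multiply each base-2 digit by 2, carrying:
  1×2 = 2 → write 0 carry 1
  0×2+1 = 1 → write 1
  0×2 = 0 → write 0
  0×2 = 0 → write 0
  0×2 = 0 → write 0
  1×2 = 2 → write 0 carry 1
  1×2+1 = 3 → write 1 carry 1
  1×2+1 = 3 → write 1 carry 1
  0×2+1 = 1 → write 1
  0×2 = 0 → write 0
  1×2 = 2 → write 0 carry 1
  0×2+1 = 1 → write 1
  0×2 = 0 → write 0
  1×2 = 2 → write 0 carry 1
  1×2+1 = 3 → write 1 carry 1
  0×2+1 = 1 → write 1
  0×2 = 0 → write 0
  0×2 = 0 → write 0
  0×2 = 0 → write 0
  1×2 = 2 → write 0 carry 1
  1×2+1 = 3 → write 1 carry 1
  1×2+1 = 3 → write 1 carry 1
  1×2+1 = 3 → write 1 carry 1
  1×2+1 = 3 → write 1 carry 1
  remaining carry: 1

0b1111100001100100111000010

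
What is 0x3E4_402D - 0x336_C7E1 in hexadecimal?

Subtract column by column in base 16:
  D-1 → C
  2-E → 4 (borrow)
  0-7-1 → 8 (borrow)
  4-C-1 → 7 (borrow)
  4-6-1 → D (borrow)
  E-3-1 → A
  3-3 → 0

0xAD784C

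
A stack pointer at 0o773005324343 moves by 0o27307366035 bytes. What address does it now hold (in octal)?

Add column by column in base 8, right to left:
  3+5 = 0 carry 1
  4+3+1 = 0 carry 1
  3+0+1 = 4
  4+6 = 2 carry 1
  2+6+1 = 1 carry 1
  3+3+1 = 7
  5+7 = 4 carry 1
  0+0+1 = 1
  0+3 = 3
  3+7 = 2 carry 1
  7+2+1 = 2 carry 1
  7+0+1 = 0 carry 1
  final carry 1

0o1022314712400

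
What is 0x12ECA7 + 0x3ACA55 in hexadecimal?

Add column by column in base 16, right to left:
  7+5 = C
  A+5 = F
  C+A = 6 carry 1
  E+C+1 = B carry 1
  2+A+1 = D
  1+3 = 4

0x4DB6FC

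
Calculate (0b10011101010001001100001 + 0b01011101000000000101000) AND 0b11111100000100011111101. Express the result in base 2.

Add column by column in base 2, right to left:
  1+0 = 1
  0+0 = 0
  0+0 = 0
  0+1 = 1
  0+0 = 0
  1+1 = 0 carry 1
  1+0+1 = 0 carry 1
  0+0+1 = 1
  0+0 = 0
  1+0 = 1
  0+0 = 0
  0+0 = 0
  0+0 = 0
  1+0 = 1
  0+0 = 0
  1+1 = 0 carry 1
  0+0+1 = 1
  1+1 = 0 carry 1
  1+1+1 = 1 carry 1
  1+1+1 = 1 carry 1
  0+0+1 = 1
  0+1 = 1
  1+0 = 1
Sum = 0b11111010010001010001001; now AND with 0b11111100000100011111101:
  11111010010001010001001
& 11111100000100011111101
= 11111000000000010001001

0b11111000000000010001001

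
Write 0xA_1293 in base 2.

Expand each hex digit to 4 bits: A=1010 1=0001 2=0010 9=1001 3=0011.

0b10100001001010010011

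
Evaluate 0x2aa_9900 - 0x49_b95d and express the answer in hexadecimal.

Subtract column by column in base 16:
  0-d → 3 (borrow)
  0-5-1 → a (borrow)
  9-9-1 → f (borrow)
  9-b-1 → d (borrow)
  a-9-1 → 0
  a-4 → 6
  2-0 → 2

0x260dfa3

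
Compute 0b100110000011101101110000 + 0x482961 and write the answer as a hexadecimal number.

0xE064D1

0b100110000011101101110000 = 0x983B70 in hexadecimal.
Add column by column in base 16, right to left:
  0+1 = 1
  7+6 = D
  B+9 = 4 carry 1
  3+2+1 = 6
  8+8 = 0 carry 1
  9+4+1 = E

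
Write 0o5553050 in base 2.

Each octal digit is 3 bits: 5=101 5=101 5=101 3=011 0=000 5=101 0=000.

0b101101101011000101000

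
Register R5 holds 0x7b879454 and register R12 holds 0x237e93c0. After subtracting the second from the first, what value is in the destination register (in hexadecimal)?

0x58090094

Subtract column by column in base 16:
  4-0 → 4
  5-c → 9 (borrow)
  4-3-1 → 0
  9-9 → 0
  7-e → 9 (borrow)
  8-7-1 → 0
  b-3 → 8
  7-2 → 5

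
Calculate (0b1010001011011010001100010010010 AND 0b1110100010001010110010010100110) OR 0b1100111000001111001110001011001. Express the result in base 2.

0b1110111010001111001110011011011

0b1010001011011010001100010010010 AND 0b1110100010001010110010010100110 = 0b1010000010001010000000010000010.
Then OR with 0b1100111000001111001110001011001.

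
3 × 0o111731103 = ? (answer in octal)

0o335613311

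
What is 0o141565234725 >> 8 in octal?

0o303352471

8 bits is not a whole number of base-8 digits; in binary: 1100001101110101010011100111010101 >> 8 = 11000011011101010100111001.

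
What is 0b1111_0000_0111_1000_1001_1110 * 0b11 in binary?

0b10110100010110100111011010

Multiply each base-2 digit by 3, carrying:
  0×3 = 0 → write 0
  1×3 = 3 → write 1 carry 1
  1×3+1 = 4 → write 0 carry 2
  1×3+2 = 5 → write 1 carry 2
  1×3+2 = 5 → write 1 carry 2
  0×3+2 = 2 → write 0 carry 1
  0×3+1 = 1 → write 1
  1×3 = 3 → write 1 carry 1
  0×3+1 = 1 → write 1
  0×3 = 0 → write 0
  0×3 = 0 → write 0
  1×3 = 3 → write 1 carry 1
  1×3+1 = 4 → write 0 carry 2
  1×3+2 = 5 → write 1 carry 2
  1×3+2 = 5 → write 1 carry 2
  0×3+2 = 2 → write 0 carry 1
  0×3+1 = 1 → write 1
  0×3 = 0 → write 0
  0×3 = 0 → write 0
  0×3 = 0 → write 0
  1×3 = 3 → write 1 carry 1
  1×3+1 = 4 → write 0 carry 2
  1×3+2 = 5 → write 1 carry 2
  1×3+2 = 5 → write 1 carry 2
  remaining carry: 10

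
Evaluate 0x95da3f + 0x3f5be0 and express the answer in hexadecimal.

Add column by column in base 16, right to left:
  f+0 = f
  3+e = 1 carry 1
  a+b+1 = 6 carry 1
  d+5+1 = 3 carry 1
  5+f+1 = 5 carry 1
  9+3+1 = d

0xd5361f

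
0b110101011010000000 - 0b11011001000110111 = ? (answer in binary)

Subtract column by column in base 2:
  0-1 → 1 (borrow)
  0-1-1 → 0 (borrow)
  0-1-1 → 0 (borrow)
  0-0-1 → 1 (borrow)
  0-1-1 → 0 (borrow)
  0-1-1 → 0 (borrow)
  0-0-1 → 1 (borrow)
  1-0-1 → 0
  0-0 → 0
  1-1 → 0
  1-0 → 1
  0-0 → 0
  1-1 → 0
  0-1 → 1 (borrow)
  1-0-1 → 0
  0-1 → 1 (borrow)
  1-1-1 → 1 (borrow)
  1-0-1 → 0

0b11010010001001001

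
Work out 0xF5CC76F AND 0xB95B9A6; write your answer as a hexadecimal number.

AND each hex digit independently (no carries):
  F&B=B, 5&9=1, C&5=4, C&B=8, 7&9=1, 6&A=2, F&6=6

0xB148126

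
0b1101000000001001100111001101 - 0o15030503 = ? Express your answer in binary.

0o15030503 = 0b1101000011000101000011 in binary.
Subtract column by column in base 2:
  1-1 → 0
  0-1 → 1 (borrow)
  1-0-1 → 0
  1-0 → 1
  0-0 → 0
  0-0 → 0
  1-1 → 0
  1-0 → 1
  1-1 → 0
  0-0 → 0
  0-0 → 0
  1-0 → 1
  1-1 → 0
  0-1 → 1 (borrow)
  0-0-1 → 1 (borrow)
  1-0-1 → 0
  0-0 → 0
  0-0 → 0
  0-1 → 1 (borrow)
  0-0-1 → 1 (borrow)
  0-1-1 → 0 (borrow)
  0-1-1 → 0 (borrow)
  0-0-1 → 1 (borrow)
  0-0-1 → 1 (borrow)
  1-0-1 → 0
  0-0 → 0
  1-0 → 1
  1-0 → 1

0b1100110011000110100010001010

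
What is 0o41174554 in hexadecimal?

Each octal digit is 3 bits: 4=100 1=001 1=001 7=111 4=100 5=101 5=101 4=100.
Group the bits into nibbles: 1000 0100 1111 1001 0110 1100 → 84F96C.

0x84F96C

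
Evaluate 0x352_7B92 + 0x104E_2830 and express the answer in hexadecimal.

0x13A0A3C2

Add column by column in base 16, right to left:
  2+0 = 2
  9+3 = C
  B+8 = 3 carry 1
  7+2+1 = A
  2+E = 0 carry 1
  5+4+1 = A
  3+0 = 3
  0+1 = 1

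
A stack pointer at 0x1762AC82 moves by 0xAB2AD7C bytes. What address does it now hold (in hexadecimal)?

0x221559FE

Add column by column in base 16, right to left:
  2+C = E
  8+7 = F
  C+D = 9 carry 1
  A+A+1 = 5 carry 1
  2+2+1 = 5
  6+B = 1 carry 1
  7+A+1 = 2 carry 1
  1+0+1 = 2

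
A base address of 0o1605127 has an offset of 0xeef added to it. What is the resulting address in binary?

0b1110001100101000110

0o1605127 = 0b1110000101001010111 in binary.
0xeef = 0b111011101111 in binary.
Add column by column in base 2, right to left:
  1+1 = 0 carry 1
  1+1+1 = 1 carry 1
  1+1+1 = 1 carry 1
  0+1+1 = 0 carry 1
  1+0+1 = 0 carry 1
  0+1+1 = 0 carry 1
  1+1+1 = 1 carry 1
  0+1+1 = 0 carry 1
  0+0+1 = 1
  1+1 = 0 carry 1
  0+1+1 = 0 carry 1
  1+1+1 = 1 carry 1
  0+0+1 = 1
  0+0 = 0
  0+0 = 0
  0+0 = 0
  1+0 = 1
  1+0 = 1
  1+0 = 1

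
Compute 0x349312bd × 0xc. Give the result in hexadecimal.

Multiply each base-16 digit by 12, carrying:
  d×12 = 156 → write c carry 9
  b×12+9 = 141 → write d carry 8
  2×12+8 = 32 → write 0 carry 2
  1×12+2 = 14 → write e
  3×12 = 36 → write 4 carry 2
  9×12+2 = 110 → write e carry 6
  4×12+6 = 54 → write 6 carry 3
  3×12+3 = 39 → write 7 carry 2
  remaining carry: 2

0x276e4e0dc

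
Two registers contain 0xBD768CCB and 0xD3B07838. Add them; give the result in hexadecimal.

0x191270503

Add column by column in base 16, right to left:
  B+8 = 3 carry 1
  C+3+1 = 0 carry 1
  C+8+1 = 5 carry 1
  8+7+1 = 0 carry 1
  6+0+1 = 7
  7+B = 2 carry 1
  D+3+1 = 1 carry 1
  B+D+1 = 9 carry 1
  final carry 1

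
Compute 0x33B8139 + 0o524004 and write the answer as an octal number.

0o317424475

0x33B8139 = 0o316700471 in octal.
Add column by column in base 8, right to left:
  1+4 = 5
  7+0 = 7
  4+0 = 4
  0+4 = 4
  0+2 = 2
  7+5 = 4 carry 1
  6+0+1 = 7
  1+0 = 1
  3+0 = 3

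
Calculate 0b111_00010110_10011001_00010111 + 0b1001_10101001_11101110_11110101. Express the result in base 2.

Add column by column in base 2, right to left:
  1+1 = 0 carry 1
  1+0+1 = 0 carry 1
  1+1+1 = 1 carry 1
  0+0+1 = 1
  1+1 = 0 carry 1
  0+1+1 = 0 carry 1
  0+1+1 = 0 carry 1
  0+1+1 = 0 carry 1
  1+0+1 = 0 carry 1
  0+1+1 = 0 carry 1
  0+1+1 = 0 carry 1
  1+1+1 = 1 carry 1
  1+0+1 = 0 carry 1
  0+1+1 = 0 carry 1
  0+1+1 = 0 carry 1
  1+1+1 = 1 carry 1
  0+1+1 = 0 carry 1
  1+0+1 = 0 carry 1
  1+0+1 = 0 carry 1
  0+1+1 = 0 carry 1
  1+0+1 = 0 carry 1
  0+1+1 = 0 carry 1
  0+0+1 = 1
  0+1 = 1
  1+1 = 0 carry 1
  1+0+1 = 0 carry 1
  1+0+1 = 0 carry 1
  0+1+1 = 0 carry 1
  final carry 1

0b10000110000001000100000001100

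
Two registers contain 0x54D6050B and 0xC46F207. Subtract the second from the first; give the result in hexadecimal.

0x488F1304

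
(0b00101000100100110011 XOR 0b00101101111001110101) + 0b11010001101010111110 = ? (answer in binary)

First 0b00101000100100110011 XOR 0b00101101111001110101 = 0b00000101011101000110.
Add column by column in base 2, right to left:
  0+0 = 0
  1+1 = 0 carry 1
  1+1+1 = 1 carry 1
  0+1+1 = 0 carry 1
  0+1+1 = 0 carry 1
  0+1+1 = 0 carry 1
  1+0+1 = 0 carry 1
  0+1+1 = 0 carry 1
  1+0+1 = 0 carry 1
  1+1+1 = 1 carry 1
  1+0+1 = 0 carry 1
  0+1+1 = 0 carry 1
  1+1+1 = 1 carry 1
  0+0+1 = 1
  1+0 = 1
  0+0 = 0
  0+1 = 1
  0+0 = 0
  0+1 = 1
  0+1 = 1

0b11010111001000000100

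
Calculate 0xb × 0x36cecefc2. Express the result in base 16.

0x25ae2e4d56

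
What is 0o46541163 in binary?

0b100110101100001001110011

Each octal digit is 3 bits: 4=100 6=110 5=101 4=100 1=001 1=001 6=110 3=011.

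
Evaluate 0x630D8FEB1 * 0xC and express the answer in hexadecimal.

0x4A4A2BF04C

Multiply each base-16 digit by 12, carrying:
  1×12 = 12 → write C
  B×12 = 132 → write 4 carry 8
  E×12+8 = 176 → write 0 carry 11
  F×12+11 = 191 → write F carry 11
  8×12+11 = 107 → write B carry 6
  D×12+6 = 162 → write 2 carry 10
  0×12+10 = 10 → write A
  3×12 = 36 → write 4 carry 2
  6×12+2 = 74 → write A carry 4
  remaining carry: 4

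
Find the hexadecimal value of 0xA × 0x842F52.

0x529D934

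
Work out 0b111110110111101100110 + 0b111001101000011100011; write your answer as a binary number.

0b1111000100000001001001

Add column by column in base 2, right to left:
  0+1 = 1
  1+1 = 0 carry 1
  1+0+1 = 0 carry 1
  0+0+1 = 1
  0+0 = 0
  1+1 = 0 carry 1
  1+1+1 = 1 carry 1
  0+1+1 = 0 carry 1
  1+0+1 = 0 carry 1
  1+0+1 = 0 carry 1
  1+0+1 = 0 carry 1
  1+0+1 = 0 carry 1
  0+1+1 = 0 carry 1
  1+0+1 = 0 carry 1
  1+1+1 = 1 carry 1
  0+1+1 = 0 carry 1
  1+0+1 = 0 carry 1
  1+0+1 = 0 carry 1
  1+1+1 = 1 carry 1
  1+1+1 = 1 carry 1
  1+1+1 = 1 carry 1
  final carry 1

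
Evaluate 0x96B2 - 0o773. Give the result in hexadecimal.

0x94B7

0o773 = 0x1FB in hexadecimal.
Subtract column by column in base 16:
  2-B → 7 (borrow)
  B-F-1 → B (borrow)
  6-1-1 → 4
  9-0 → 9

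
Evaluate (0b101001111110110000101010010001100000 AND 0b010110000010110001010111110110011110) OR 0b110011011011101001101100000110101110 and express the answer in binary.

0b110011011011111001101110010110101110

0b101001111110110000101010010001100000 AND 0b010110000010110001010111110110011110 = 0b000000000010110000000010010000000000.
Then OR with 0b110011011011101001101100000110101110.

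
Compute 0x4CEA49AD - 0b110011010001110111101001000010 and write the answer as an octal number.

0o3150547553

0x4CEA49AD = 0o11472444655 in octal.
0b110011010001110111101001000010 = 0o6321675102 in octal.
Subtract column by column in base 8:
  5-2 → 3
  5-0 → 5
  6-1 → 5
  4-5 → 7 (borrow)
  4-7-1 → 4 (borrow)
  4-6-1 → 5 (borrow)
  2-1-1 → 0
  7-2 → 5
  4-3 → 1
  1-6 → 3 (borrow)
  1-0-1 → 0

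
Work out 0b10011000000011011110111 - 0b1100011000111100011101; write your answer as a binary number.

0b110100111011111011010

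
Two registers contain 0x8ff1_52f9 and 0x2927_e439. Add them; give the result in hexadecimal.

0xb9193732

Add column by column in base 16, right to left:
  9+9 = 2 carry 1
  f+3+1 = 3 carry 1
  2+4+1 = 7
  5+e = 3 carry 1
  1+7+1 = 9
  f+2 = 1 carry 1
  f+9+1 = 9 carry 1
  8+2+1 = b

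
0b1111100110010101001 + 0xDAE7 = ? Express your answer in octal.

0o2123620

0b1111100110010101001 = 0o1746251 in octal.
0xDAE7 = 0o155347 in octal.
Add column by column in base 8, right to left:
  1+7 = 0 carry 1
  5+4+1 = 2 carry 1
  2+3+1 = 6
  6+5 = 3 carry 1
  4+5+1 = 2 carry 1
  7+1+1 = 1 carry 1
  1+0+1 = 2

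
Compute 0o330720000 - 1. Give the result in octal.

The trailing 4 digits are 0, so subtracting 1 borrows through: they become 7 and the next digit up decrements.

0o330717777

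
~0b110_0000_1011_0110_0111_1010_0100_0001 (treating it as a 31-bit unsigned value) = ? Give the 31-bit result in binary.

0b0011111010010011000010110111110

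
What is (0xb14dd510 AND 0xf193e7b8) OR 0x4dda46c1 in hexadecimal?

0xfddbc7d1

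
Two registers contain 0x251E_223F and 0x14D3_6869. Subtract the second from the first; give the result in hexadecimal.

0x104AB9D6

Subtract column by column in base 16:
  F-9 → 6
  3-6 → D (borrow)
  2-8-1 → 9 (borrow)
  2-6-1 → B (borrow)
  E-3-1 → A
  1-D → 4 (borrow)
  5-4-1 → 0
  2-1 → 1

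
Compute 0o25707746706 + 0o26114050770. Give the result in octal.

Add column by column in base 8, right to left:
  6+0 = 6
  0+7 = 7
  7+7 = 6 carry 1
  6+0+1 = 7
  4+5 = 1 carry 1
  7+0+1 = 0 carry 1
  7+4+1 = 4 carry 1
  0+1+1 = 2
  7+1 = 0 carry 1
  5+6+1 = 4 carry 1
  2+2+1 = 5

0o54024017676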